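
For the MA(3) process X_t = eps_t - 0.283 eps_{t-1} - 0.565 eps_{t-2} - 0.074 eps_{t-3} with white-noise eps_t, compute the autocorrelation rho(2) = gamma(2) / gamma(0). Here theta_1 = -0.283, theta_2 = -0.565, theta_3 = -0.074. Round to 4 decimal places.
\rho(2) = -0.3873

For an MA(q) process with theta_0 = 1, the autocovariance is
  gamma(k) = sigma^2 * sum_{i=0..q-k} theta_i * theta_{i+k},
and rho(k) = gamma(k) / gamma(0). Sigma^2 cancels.
  numerator   = (1)*(-0.565) + (-0.283)*(-0.074) = -0.544058.
  denominator = (1)^2 + (-0.283)^2 + (-0.565)^2 + (-0.074)^2 = 1.40479.
  rho(2) = -0.544058 / 1.40479 = -0.3873.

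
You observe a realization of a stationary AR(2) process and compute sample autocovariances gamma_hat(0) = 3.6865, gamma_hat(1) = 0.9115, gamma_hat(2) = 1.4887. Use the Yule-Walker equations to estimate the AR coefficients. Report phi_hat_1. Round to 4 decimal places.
\hat\phi_{1} = 0.1570

The Yule-Walker equations for an AR(p) process read, in matrix form,
  Gamma_p phi = r_p,   with   (Gamma_p)_{ij} = gamma(|i - j|),
                       (r_p)_i = gamma(i),   i,j = 1..p.
Substitute the sample gammas (Toeplitz matrix and right-hand side of size 2):
  Gamma_p = [[3.6865, 0.9115], [0.9115, 3.6865]]
  r_p     = [0.9115, 1.4887]
Written out:
  3.6865 phi_1 + 0.9115 phi_2 = 0.9115
  0.9115 phi_1 + 3.6865 phi_2 = 1.4887
Solve by Cramer's rule:
  det = gamma(0)^2 - gamma(1)^2 = (3.6865)^2 - (0.9115)^2 = 13.59028225 - 0.83083225 = 12.75945
  phi_hat_1 = [gamma(1) gamma(0) - gamma(1) gamma(2)] / det = [(0.9115)(3.6865) - (0.9115)(1.4887)] / 12.75945 = 2.0032947 / 12.75945 = 0.157
  phi_hat_2 = [gamma(0) gamma(2) - gamma(1)^2] / det = [(3.6865)(1.4887) - (0.9115)^2] / 12.75945 = 4.6572603 / 12.75945 = 0.365
So phi_hat = [0.1570, 0.3650].
Therefore phi_hat_1 = 0.1570.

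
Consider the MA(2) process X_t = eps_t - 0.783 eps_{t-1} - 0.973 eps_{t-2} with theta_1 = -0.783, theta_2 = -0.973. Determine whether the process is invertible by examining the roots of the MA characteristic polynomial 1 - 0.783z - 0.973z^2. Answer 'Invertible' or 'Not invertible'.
\text{Not invertible}

The MA(q) characteristic polynomial is P(z) = 1 - 0.783z - 0.973z^2.
Invertibility requires all roots to lie outside the unit circle, i.e. |z| > 1 for every root.
Set 1 + (-0.783) z + (-0.973) z^2 = 0, i.e. a z^2 + b z + c = 0 with a = -0.973, b = -0.783, c = 1.
Discriminant D = b^2 - 4ac = (-0.783)^2 - 4*(-0.973)*1 = 0.613089 - (-3.892) = 4.505089.
D >= 0, so the roots are real: z = (-b +/- sqrt(D)) / (2a) = (0.783 +/- 2.122519) / (-1.946).
  z_1 = (0.783 + 2.122519) / (-1.946) = -1.4931,   |z_1| = 1.4931.
  z_2 = (0.783 - 2.122519) / (-1.946) = 0.6883,   |z_2| = 0.6883.
Moduli of all roots: 1.4931, 0.6883.
All moduli strictly greater than 1? No.
Verdict: Not invertible.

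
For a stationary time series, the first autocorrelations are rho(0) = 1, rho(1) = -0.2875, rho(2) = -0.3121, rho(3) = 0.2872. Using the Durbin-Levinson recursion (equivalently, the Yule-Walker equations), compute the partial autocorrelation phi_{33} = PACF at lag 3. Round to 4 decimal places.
\phi_{33} = 0.0470

The PACF at lag k is phi_{kk}, the last component of the solution
to the Yule-Walker system G_k phi = r_k where
  (G_k)_{ij} = rho(|i - j|), (r_k)_i = rho(i), i,j = 1..k.
Equivalently, Durbin-Levinson gives phi_{kk} iteratively:
  phi_{11} = rho(1)
  phi_{kk} = [rho(k) - sum_{j=1..k-1} phi_{k-1,j} rho(k-j)]
            / [1 - sum_{j=1..k-1} phi_{k-1,j} rho(j)],
  phi_{k,j} = phi_{k-1,j} - phi_{kk} phi_{k-1,k-j},  j = 1..k-1.
Step k = 1:
  phi_11 = rho(1) = -0.2875.
Step k = 2:
  phi_22 = [rho(2) - phi_11 rho(1)] / [1 - phi_11 rho(1)] = [-0.3121 - (-0.2875)(-0.2875)] / [1 - (-0.2875)(-0.2875)]
         = -0.39475625 / 0.91734375 = -0.430325.
  Update: phi_21 = phi_11 - phi_22 phi_11 = -0.2875 - (-0.430325)(-0.2875) = -0.411219.
Step k = 3:
  phi_33 = [rho(3) - phi_21 rho(2) - phi_22 rho(1)] / [1 - phi_21 rho(1) - phi_22 rho(2)]
    numerator   = 0.2872 - (-0.411219)(-0.3121) - (-0.430325)(-0.2875) = 0.03514016
    denominator = 1 - (-0.411219)(-0.2875) - (-0.430325)(-0.3121) = 0.74747014
  phi_33 = 0.03514016 / 0.74747014 = 0.047.
Therefore phi_{33} = 0.0470.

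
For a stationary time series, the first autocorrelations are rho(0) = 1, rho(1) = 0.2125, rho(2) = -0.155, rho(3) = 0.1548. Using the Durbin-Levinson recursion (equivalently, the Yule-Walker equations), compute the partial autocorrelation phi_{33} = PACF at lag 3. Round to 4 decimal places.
\phi_{33} = 0.2620

The PACF at lag k is phi_{kk}, the last component of the solution
to the Yule-Walker system G_k phi = r_k where
  (G_k)_{ij} = rho(|i - j|), (r_k)_i = rho(i), i,j = 1..k.
Equivalently, Durbin-Levinson gives phi_{kk} iteratively:
  phi_{11} = rho(1)
  phi_{kk} = [rho(k) - sum_{j=1..k-1} phi_{k-1,j} rho(k-j)]
            / [1 - sum_{j=1..k-1} phi_{k-1,j} rho(j)],
  phi_{k,j} = phi_{k-1,j} - phi_{kk} phi_{k-1,k-j},  j = 1..k-1.
Step k = 1:
  phi_11 = rho(1) = 0.2125.
Step k = 2:
  phi_22 = [rho(2) - phi_11 rho(1)] / [1 - phi_11 rho(1)] = [-0.155 - (0.2125)(0.2125)] / [1 - (0.2125)(0.2125)]
         = -0.20015625 / 0.95484375 = -0.209622.
  Update: phi_21 = phi_11 - phi_22 phi_11 = 0.2125 - (-0.209622)(0.2125) = 0.257045.
Step k = 3:
  phi_33 = [rho(3) - phi_21 rho(2) - phi_22 rho(1)] / [1 - phi_21 rho(1) - phi_22 rho(2)]
    numerator   = 0.1548 - (0.257045)(-0.155) - (-0.209622)(0.2125) = 0.2391866
    denominator = 1 - (0.257045)(0.2125) - (-0.209622)(-0.155) = 0.9128866
  phi_33 = 0.2391866 / 0.9128866 = 0.262.
Therefore phi_{33} = 0.2620.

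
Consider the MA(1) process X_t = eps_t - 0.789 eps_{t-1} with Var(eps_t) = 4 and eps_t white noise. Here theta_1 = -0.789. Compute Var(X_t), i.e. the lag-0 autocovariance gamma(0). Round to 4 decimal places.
\gamma(0) = 6.4901

For an MA(q) process X_t = eps_t + sum_i theta_i eps_{t-i} with
Var(eps_t) = sigma^2, the variance is
  gamma(0) = sigma^2 * (1 + sum_i theta_i^2).
  sum_i theta_i^2 = (-0.789)^2 = 0.622521.
  gamma(0) = 4 * (1 + 0.622521) = 4 * 1.622521 = 6.490084, which rounds to 6.4901.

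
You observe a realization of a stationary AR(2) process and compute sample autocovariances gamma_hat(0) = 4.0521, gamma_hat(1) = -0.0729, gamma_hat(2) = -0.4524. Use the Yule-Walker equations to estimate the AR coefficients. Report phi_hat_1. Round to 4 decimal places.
\hat\phi_{1} = -0.0200

The Yule-Walker equations for an AR(p) process read, in matrix form,
  Gamma_p phi = r_p,   with   (Gamma_p)_{ij} = gamma(|i - j|),
                       (r_p)_i = gamma(i),   i,j = 1..p.
Substitute the sample gammas (Toeplitz matrix and right-hand side of size 2):
  Gamma_p = [[4.0521, -0.0729], [-0.0729, 4.0521]]
  r_p     = [-0.0729, -0.4524]
Written out:
  4.0521 phi_1 - 0.0729 phi_2 = -0.0729
  -0.0729 phi_1 + 4.0521 phi_2 = -0.4524
Solve by Cramer's rule:
  det = gamma(0)^2 - gamma(1)^2 = (4.0521)^2 - (-0.0729)^2 = 16.41951441 - 0.00531441 = 16.4142
  phi_hat_1 = [gamma(1) gamma(0) - gamma(1) gamma(2)] / det = [(-0.0729)(4.0521) - (-0.0729)(-0.4524)] / 16.4142 = -0.32837805 / 16.4142 = -0.02
  phi_hat_2 = [gamma(0) gamma(2) - gamma(1)^2] / det = [(4.0521)(-0.4524) - (-0.0729)^2] / 16.4142 = -1.83848445 / 16.4142 = -0.112
So phi_hat = [-0.0200, -0.1120].
Therefore phi_hat_1 = -0.0200.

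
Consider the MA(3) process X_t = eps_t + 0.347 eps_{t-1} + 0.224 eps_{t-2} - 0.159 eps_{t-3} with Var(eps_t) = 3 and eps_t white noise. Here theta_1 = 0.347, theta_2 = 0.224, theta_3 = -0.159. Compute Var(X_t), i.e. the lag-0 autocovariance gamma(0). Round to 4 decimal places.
\gamma(0) = 3.5876

For an MA(q) process X_t = eps_t + sum_i theta_i eps_{t-i} with
Var(eps_t) = sigma^2, the variance is
  gamma(0) = sigma^2 * (1 + sum_i theta_i^2).
  sum_i theta_i^2 = (0.347)^2 + (0.224)^2 + (-0.159)^2 = 0.120409 + 0.050176 + 0.025281 = 0.195866.
  gamma(0) = 3 * (1 + 0.195866) = 3 * 1.195866 = 3.587598, which rounds to 3.5876.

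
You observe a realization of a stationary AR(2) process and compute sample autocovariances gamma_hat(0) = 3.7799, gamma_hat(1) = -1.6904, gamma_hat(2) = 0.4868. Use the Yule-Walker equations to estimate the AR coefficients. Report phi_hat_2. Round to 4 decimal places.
\hat\phi_{2} = -0.0890

The Yule-Walker equations for an AR(p) process read, in matrix form,
  Gamma_p phi = r_p,   with   (Gamma_p)_{ij} = gamma(|i - j|),
                       (r_p)_i = gamma(i),   i,j = 1..p.
Substitute the sample gammas (Toeplitz matrix and right-hand side of size 2):
  Gamma_p = [[3.7799, -1.6904], [-1.6904, 3.7799]]
  r_p     = [-1.6904, 0.4868]
Written out:
  3.7799 phi_1 - 1.6904 phi_2 = -1.6904
  -1.6904 phi_1 + 3.7799 phi_2 = 0.4868
Solve by Cramer's rule:
  det = gamma(0)^2 - gamma(1)^2 = (3.7799)^2 - (-1.6904)^2 = 14.28764401 - 2.85745216 = 11.43019185
  phi_hat_1 = [gamma(1) gamma(0) - gamma(1) gamma(2)] / det = [(-1.6904)(3.7799) - (-1.6904)(0.4868)] / 11.43019185 = -5.56665624 / 11.43019185 = -0.487
  phi_hat_2 = [gamma(0) gamma(2) - gamma(1)^2] / det = [(3.7799)(0.4868) - (-1.6904)^2] / 11.43019185 = -1.01739684 / 11.43019185 = -0.089
So phi_hat = [-0.4870, -0.0890].
Therefore phi_hat_2 = -0.0890.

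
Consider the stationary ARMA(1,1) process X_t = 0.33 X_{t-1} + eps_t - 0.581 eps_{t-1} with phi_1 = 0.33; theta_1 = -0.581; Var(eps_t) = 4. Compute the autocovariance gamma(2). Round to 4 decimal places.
\gamma(2) = -0.3005

Multiply the model equation by X_{t-k} and take expectations. With theta_0 = psi_0 = 1 and psi_j the MA(infinity) weights, this gives
  gamma(k) - sum_i phi_i gamma(k-i) = c_k,
  c_k = sigma^2 * sum_{j=k..q} theta_j psi_{j-k}   (c_k = 0 for k > q),
using gamma(-m) = gamma(m).
psi-weights needed (psi_j = theta_j + sum_i phi_i psi_{j-i}):
  psi_1 = theta_1 + phi_1 = -0.581 + (0.33) = -0.251
Right-hand sides:
  c_0 = sigma^2 (1 + theta_1 psi_1) = 4 * (1 + (-0.581)(-0.251)) = 4 * 1.145831 = 4.583324
  c_1 = sigma^2 theta_1 = 4 * (-0.581) = -2.324
  c_2 = 0
Equations for k = 0 and k = 1 (AR order 1):
  gamma(0) = phi_1 gamma(1) + c_0
  gamma(1) = phi_1 gamma(0) + c_1
Substituting the second into the first: gamma(0) (1 - phi_1^2) = c_0 + phi_1 c_1, so
  gamma(0) = (c_0 + phi_1 c_1) / (1 - phi_1^2) = (4.583324 + (0.33)(-2.324)) / (1 - (0.33)^2) = 3.816404 / 0.8911 = 4.282801.
  gamma(1) = phi_1 gamma(0) + c_1 = (0.33)(4.282801) + (-2.324) = -0.910676.
For k = 2 (> q): gamma(2) = phi_1 gamma(1) = (0.33)(-0.910676) = -0.300523.
Therefore gamma(2) = -0.3005 (to 4 decimal places).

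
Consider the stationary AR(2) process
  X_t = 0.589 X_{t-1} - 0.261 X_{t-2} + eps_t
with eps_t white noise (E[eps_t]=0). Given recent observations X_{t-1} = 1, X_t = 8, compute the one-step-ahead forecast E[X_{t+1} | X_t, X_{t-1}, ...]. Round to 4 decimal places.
E[X_{t+1} \mid \mathcal F_t] = 4.4510

For an AR(p) model X_t = c + sum_i phi_i X_{t-i} + eps_t, the
one-step-ahead conditional mean is
  E[X_{t+1} | X_t, ...] = c + sum_i phi_i X_{t+1-i}.
Substitute known values:
  E[X_{t+1} | ...] = (0.589) * (8) + (-0.261) * (1)
                   = 4.4510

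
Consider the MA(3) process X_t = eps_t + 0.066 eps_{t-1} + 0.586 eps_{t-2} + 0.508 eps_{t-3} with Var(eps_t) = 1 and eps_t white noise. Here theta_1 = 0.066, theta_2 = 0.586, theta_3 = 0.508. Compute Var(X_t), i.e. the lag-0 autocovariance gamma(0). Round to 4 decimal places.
\gamma(0) = 1.6058

For an MA(q) process X_t = eps_t + sum_i theta_i eps_{t-i} with
Var(eps_t) = sigma^2, the variance is
  gamma(0) = sigma^2 * (1 + sum_i theta_i^2).
  sum_i theta_i^2 = (0.066)^2 + (0.586)^2 + (0.508)^2 = 0.004356 + 0.343396 + 0.258064 = 0.605816.
  gamma(0) = 1 * (1 + 0.605816) = 1 * 1.605816 = 1.605816, which rounds to 1.6058.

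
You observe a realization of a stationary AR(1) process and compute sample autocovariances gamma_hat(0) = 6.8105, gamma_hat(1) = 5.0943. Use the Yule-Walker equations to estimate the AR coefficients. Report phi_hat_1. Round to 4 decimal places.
\hat\phi_{1} = 0.7480

The Yule-Walker equations for an AR(p) process read, in matrix form,
  Gamma_p phi = r_p,   with   (Gamma_p)_{ij} = gamma(|i - j|),
                       (r_p)_i = gamma(i),   i,j = 1..p.
Substitute the sample gammas (Toeplitz matrix and right-hand side of size 1):
  Gamma_p = [[6.8105]]
  r_p     = [5.0943]
With p = 1 this is the single equation gamma(0) phi_1 = gamma(1):
  phi_hat_1 = gamma(1) / gamma(0) = 5.0943 / 6.8105 = 0.7480.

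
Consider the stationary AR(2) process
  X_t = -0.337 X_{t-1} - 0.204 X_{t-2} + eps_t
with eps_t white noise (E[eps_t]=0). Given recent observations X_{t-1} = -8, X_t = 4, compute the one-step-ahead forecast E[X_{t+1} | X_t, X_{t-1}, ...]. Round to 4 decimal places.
E[X_{t+1} \mid \mathcal F_t] = 0.2840

For an AR(p) model X_t = c + sum_i phi_i X_{t-i} + eps_t, the
one-step-ahead conditional mean is
  E[X_{t+1} | X_t, ...] = c + sum_i phi_i X_{t+1-i}.
Substitute known values:
  E[X_{t+1} | ...] = (-0.337) * (4) + (-0.204) * (-8)
                   = 0.2840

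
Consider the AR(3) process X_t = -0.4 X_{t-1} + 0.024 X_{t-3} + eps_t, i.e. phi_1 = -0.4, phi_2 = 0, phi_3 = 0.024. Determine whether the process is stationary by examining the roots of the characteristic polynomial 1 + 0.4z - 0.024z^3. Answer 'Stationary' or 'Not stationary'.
\text{Stationary}

The AR(p) characteristic polynomial is P(z) = 1 + 0.4z - 0.024z^3.
Stationarity requires all roots to lie outside the unit circle, i.e. |z| > 1 for every root.
Degree 3: look for a simple real root z0 first, then factor out (1 - z/z0) and solve the remaining quadratic.
Testing z0 = 5: P(5) = 1 + (0.4)(5) + (0)(5)^2 + (-0.024)(5)^3
  = 1 + (2) + (0) + (-3) = 0.  So z_0 = 5 is a root, |z_0| = 5.
Divide out the factor (1 - 0.2 z) = (1 - z/z0) (since 1/z0 = 0.2):
  P(z) = (1 - 0.2 z)(1 + (0.6) z + (0.12) z^2)
  [check: z-coef 0.6 - (0.2) = 0.4; z^2-coef 0.12 - (0.2)(0.6) = 0; z^3-coef -(0.2)(0.12) = -0.024.]
Remaining roots from the quadratic factor 1 + (0.6) z + (0.12) z^2:
  Set 1 + (0.6) z + (0.12) z^2 = 0, i.e. a z^2 + b z + c = 0 with a = 0.12, b = 0.6, c = 1.
  Discriminant D = b^2 - 4ac = (0.6)^2 - 4*(0.12)*1 = 0.36 - (0.48) = -0.12.
  D < 0, so the roots are the complex-conjugate pair z = (-b +/- i sqrt(-D)) / (2a) = -2.5 +/- 1.4434i.
  For a conjugate pair |z|^2 = z * conj(z) = (product of roots) = c/a = 1/(0.12) = 8.333333, so |z| = sqrt(8.333333) = 2.8868 for both roots.
Moduli of all roots: 5.0000, 2.8868, 2.8868.
All moduli strictly greater than 1? Yes.
Verdict: Stationary.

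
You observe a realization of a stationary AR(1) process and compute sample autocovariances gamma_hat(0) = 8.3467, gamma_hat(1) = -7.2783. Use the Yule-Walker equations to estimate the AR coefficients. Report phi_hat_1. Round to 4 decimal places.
\hat\phi_{1} = -0.8720

The Yule-Walker equations for an AR(p) process read, in matrix form,
  Gamma_p phi = r_p,   with   (Gamma_p)_{ij} = gamma(|i - j|),
                       (r_p)_i = gamma(i),   i,j = 1..p.
Substitute the sample gammas (Toeplitz matrix and right-hand side of size 1):
  Gamma_p = [[8.3467]]
  r_p     = [-7.2783]
With p = 1 this is the single equation gamma(0) phi_1 = gamma(1):
  phi_hat_1 = gamma(1) / gamma(0) = -7.2783 / 8.3467 = -0.8720.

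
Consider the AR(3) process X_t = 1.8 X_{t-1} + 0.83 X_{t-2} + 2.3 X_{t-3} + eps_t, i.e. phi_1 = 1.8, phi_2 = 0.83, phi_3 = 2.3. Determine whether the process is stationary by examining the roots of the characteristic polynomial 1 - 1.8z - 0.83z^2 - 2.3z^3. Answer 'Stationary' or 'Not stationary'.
\text{Not stationary}

The AR(p) characteristic polynomial is P(z) = 1 - 1.8z - 0.83z^2 - 2.3z^3.
Stationarity requires all roots to lie outside the unit circle, i.e. |z| > 1 for every root.
Degree 3: look for a simple real root z0 first, then factor out (1 - z/z0) and solve the remaining quadratic.
Testing z0 = 0.4: P(0.4) = 1 + (-1.8)(0.4) + (-0.83)(0.4)^2 + (-2.3)(0.4)^3
  = 1 + (-0.72) + (-0.1328) + (-0.1472) = 0.  So z_0 = 0.4 is a root, |z_0| = 0.4.
Divide out the factor (1 - 2.5 z) = (1 - z/z0) (since 1/z0 = 2.5):
  P(z) = (1 - 2.5 z)(1 + (0.7) z + (0.92) z^2)
  [check: z-coef 0.7 - (2.5) = -1.8; z^2-coef 0.92 - (2.5)(0.7) = -0.83; z^3-coef -(2.5)(0.92) = -2.3.]
Remaining roots from the quadratic factor 1 + (0.7) z + (0.92) z^2:
  Set 1 + (0.7) z + (0.92) z^2 = 0, i.e. a z^2 + b z + c = 0 with a = 0.92, b = 0.7, c = 1.
  Discriminant D = b^2 - 4ac = (0.7)^2 - 4*(0.92)*1 = 0.49 - (3.68) = -3.19.
  D < 0, so the roots are the complex-conjugate pair z = (-b +/- i sqrt(-D)) / (2a) = -0.3804 +/- 0.9707i.
  For a conjugate pair |z|^2 = z * conj(z) = (product of roots) = c/a = 1/(0.92) = 1.086957, so |z| = sqrt(1.086957) = 1.0426 for both roots.
Moduli of all roots: 0.4000, 1.0426, 1.0426.
All moduli strictly greater than 1? No.
Verdict: Not stationary.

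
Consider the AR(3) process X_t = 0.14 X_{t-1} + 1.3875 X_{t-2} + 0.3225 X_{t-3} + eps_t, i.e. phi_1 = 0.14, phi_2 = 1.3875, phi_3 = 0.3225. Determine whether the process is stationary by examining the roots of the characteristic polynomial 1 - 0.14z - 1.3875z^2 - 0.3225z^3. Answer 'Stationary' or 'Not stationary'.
\text{Not stationary}

The AR(p) characteristic polynomial is P(z) = 1 - 0.14z - 1.3875z^2 - 0.3225z^3.
Stationarity requires all roots to lie outside the unit circle, i.e. |z| > 1 for every root.
Degree 3: look for a simple real root z0 first, then factor out (1 - z/z0) and solve the remaining quadratic.
Testing z0 = -4: P(-4) = 1 + (-0.14)(-4) + (-1.3875)(-4)^2 + (-0.3225)(-4)^3
  = 1 + (0.56) + (-22.2) + (20.64) = 0.  So z_0 = -4 is a root, |z_0| = 4.
Divide out the factor (1 + 0.25 z) = (1 - z/z0) (since 1/z0 = -0.25):
  P(z) = (1 + 0.25 z)(1 + (-0.39) z + (-1.29) z^2)
  [check: z-coef -0.39 - (-0.25) = -0.14; z^2-coef -1.29 - (-0.25)(-0.39) = -1.3875; z^3-coef -(-0.25)(-1.29) = -0.3225.]
Remaining roots from the quadratic factor 1 + (-0.39) z + (-1.29) z^2:
  Set 1 + (-0.39) z + (-1.29) z^2 = 0, i.e. a z^2 + b z + c = 0 with a = -1.29, b = -0.39, c = 1.
  Discriminant D = b^2 - 4ac = (-0.39)^2 - 4*(-1.29)*1 = 0.1521 - (-5.16) = 5.3121.
  D >= 0, so the roots are real: z = (-b +/- sqrt(D)) / (2a) = (0.39 +/- 2.304799) / (-2.58).
    z_1 = (0.39 + 2.304799) / (-2.58) = -1.0445,   |z_1| = 1.0445.
    z_2 = (0.39 - 2.304799) / (-2.58) = 0.7422,   |z_2| = 0.7422.
Moduli of all roots: 4.0000, 1.0445, 0.7422.
All moduli strictly greater than 1? No.
Verdict: Not stationary.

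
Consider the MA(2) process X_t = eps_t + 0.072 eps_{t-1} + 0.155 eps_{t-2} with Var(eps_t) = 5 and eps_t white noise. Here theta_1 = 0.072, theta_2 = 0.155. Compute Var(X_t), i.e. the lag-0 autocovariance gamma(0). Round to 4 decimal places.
\gamma(0) = 5.1460

For an MA(q) process X_t = eps_t + sum_i theta_i eps_{t-i} with
Var(eps_t) = sigma^2, the variance is
  gamma(0) = sigma^2 * (1 + sum_i theta_i^2).
  sum_i theta_i^2 = (0.072)^2 + (0.155)^2 = 0.005184 + 0.024025 = 0.029209.
  gamma(0) = 5 * (1 + 0.029209) = 5 * 1.029209 = 5.146045, which rounds to 5.1460.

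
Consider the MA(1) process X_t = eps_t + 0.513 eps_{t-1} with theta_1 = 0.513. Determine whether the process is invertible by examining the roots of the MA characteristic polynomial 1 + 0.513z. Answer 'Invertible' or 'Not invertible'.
\text{Invertible}

The MA(q) characteristic polynomial is P(z) = 1 + 0.513z.
Invertibility requires all roots to lie outside the unit circle, i.e. |z| > 1 for every root.
This is linear in z: 1 + (0.513) z = 0  =>  z = -1/(0.513) = -1.949318,  |z| = 1.949318.
Moduli of all roots: 1.9493.
All moduli strictly greater than 1? Yes.
Verdict: Invertible.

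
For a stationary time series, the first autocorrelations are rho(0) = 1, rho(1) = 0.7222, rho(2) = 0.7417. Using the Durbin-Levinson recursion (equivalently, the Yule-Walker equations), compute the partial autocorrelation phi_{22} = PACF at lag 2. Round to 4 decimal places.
\phi_{22} = 0.4601

The PACF at lag k is phi_{kk}, the last component of the solution
to the Yule-Walker system G_k phi = r_k where
  (G_k)_{ij} = rho(|i - j|), (r_k)_i = rho(i), i,j = 1..k.
Equivalently, Durbin-Levinson gives phi_{kk} iteratively:
  phi_{11} = rho(1)
  phi_{kk} = [rho(k) - sum_{j=1..k-1} phi_{k-1,j} rho(k-j)]
            / [1 - sum_{j=1..k-1} phi_{k-1,j} rho(j)],
  phi_{k,j} = phi_{k-1,j} - phi_{kk} phi_{k-1,k-j},  j = 1..k-1.
Step k = 1:
  phi_11 = rho(1) = 0.7222.
Step k = 2:
  phi_22 = [rho(2) - phi_11 rho(1)] / [1 - phi_11 rho(1)] = [0.7417 - (0.7222)(0.7222)] / [1 - (0.7222)(0.7222)]
         = 0.22012716 / 0.47842716 = 0.4601.
Therefore phi_{22} = 0.4601.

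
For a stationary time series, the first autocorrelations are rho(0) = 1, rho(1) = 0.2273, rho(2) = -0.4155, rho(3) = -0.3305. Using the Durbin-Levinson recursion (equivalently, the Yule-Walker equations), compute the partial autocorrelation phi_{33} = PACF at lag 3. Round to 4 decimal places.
\phi_{33} = -0.1080

The PACF at lag k is phi_{kk}, the last component of the solution
to the Yule-Walker system G_k phi = r_k where
  (G_k)_{ij} = rho(|i - j|), (r_k)_i = rho(i), i,j = 1..k.
Equivalently, Durbin-Levinson gives phi_{kk} iteratively:
  phi_{11} = rho(1)
  phi_{kk} = [rho(k) - sum_{j=1..k-1} phi_{k-1,j} rho(k-j)]
            / [1 - sum_{j=1..k-1} phi_{k-1,j} rho(j)],
  phi_{k,j} = phi_{k-1,j} - phi_{kk} phi_{k-1,k-j},  j = 1..k-1.
Step k = 1:
  phi_11 = rho(1) = 0.2273.
Step k = 2:
  phi_22 = [rho(2) - phi_11 rho(1)] / [1 - phi_11 rho(1)] = [-0.4155 - (0.2273)(0.2273)] / [1 - (0.2273)(0.2273)]
         = -0.46716529 / 0.94833471 = -0.492616.
  Update: phi_21 = phi_11 - phi_22 phi_11 = 0.2273 - (-0.492616)(0.2273) = 0.339272.
Step k = 3:
  phi_33 = [rho(3) - phi_21 rho(2) - phi_22 rho(1)] / [1 - phi_21 rho(1) - phi_22 rho(2)]
    numerator   = -0.3305 - (0.339272)(-0.4155) - (-0.492616)(0.2273) = -0.07756088
    denominator = 1 - (0.339272)(0.2273) - (-0.492616)(-0.4155) = 0.7182014
  phi_33 = -0.07756088 / 0.7182014 = -0.108.
Therefore phi_{33} = -0.1080.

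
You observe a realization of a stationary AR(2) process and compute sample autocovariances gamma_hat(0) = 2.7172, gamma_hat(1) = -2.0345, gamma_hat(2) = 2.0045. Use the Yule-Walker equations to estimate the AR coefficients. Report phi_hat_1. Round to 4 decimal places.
\hat\phi_{1} = -0.4470

The Yule-Walker equations for an AR(p) process read, in matrix form,
  Gamma_p phi = r_p,   with   (Gamma_p)_{ij} = gamma(|i - j|),
                       (r_p)_i = gamma(i),   i,j = 1..p.
Substitute the sample gammas (Toeplitz matrix and right-hand side of size 2):
  Gamma_p = [[2.7172, -2.0345], [-2.0345, 2.7172]]
  r_p     = [-2.0345, 2.0045]
Written out:
  2.7172 phi_1 - 2.0345 phi_2 = -2.0345
  -2.0345 phi_1 + 2.7172 phi_2 = 2.0045
Solve by Cramer's rule:
  det = gamma(0)^2 - gamma(1)^2 = (2.7172)^2 - (-2.0345)^2 = 7.38317584 - 4.13919025 = 3.24398559
  phi_hat_1 = [gamma(1) gamma(0) - gamma(1) gamma(2)] / det = [(-2.0345)(2.7172) - (-2.0345)(2.0045)] / 3.24398559 = -1.44998815 / 3.24398559 = -0.447
  phi_hat_2 = [gamma(0) gamma(2) - gamma(1)^2] / det = [(2.7172)(2.0045) - (-2.0345)^2] / 3.24398559 = 1.30743715 / 3.24398559 = 0.403
So phi_hat = [-0.4470, 0.4030].
Therefore phi_hat_1 = -0.4470.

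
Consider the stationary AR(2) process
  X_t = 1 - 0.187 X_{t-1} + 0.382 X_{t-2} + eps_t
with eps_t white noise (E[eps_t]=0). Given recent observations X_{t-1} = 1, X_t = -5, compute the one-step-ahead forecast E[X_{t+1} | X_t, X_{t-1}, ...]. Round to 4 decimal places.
E[X_{t+1} \mid \mathcal F_t] = 2.3170

For an AR(p) model X_t = c + sum_i phi_i X_{t-i} + eps_t, the
one-step-ahead conditional mean is
  E[X_{t+1} | X_t, ...] = c + sum_i phi_i X_{t+1-i}.
Substitute known values:
  E[X_{t+1} | ...] = 1 + (-0.187) * (-5) + (0.382) * (1)
                   = 2.3170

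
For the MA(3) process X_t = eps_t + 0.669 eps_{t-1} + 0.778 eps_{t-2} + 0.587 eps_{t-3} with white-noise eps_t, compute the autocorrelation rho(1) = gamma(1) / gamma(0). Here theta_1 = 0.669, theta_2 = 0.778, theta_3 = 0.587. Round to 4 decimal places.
\rho(1) = 0.6866

For an MA(q) process with theta_0 = 1, the autocovariance is
  gamma(k) = sigma^2 * sum_{i=0..q-k} theta_i * theta_{i+k},
and rho(k) = gamma(k) / gamma(0). Sigma^2 cancels.
  numerator   = (1)*(0.669) + (0.669)*(0.778) + (0.778)*(0.587) = 1.646168.
  denominator = (1)^2 + (0.669)^2 + (0.778)^2 + (0.587)^2 = 2.397414.
  rho(1) = 1.646168 / 2.397414 = 0.6866.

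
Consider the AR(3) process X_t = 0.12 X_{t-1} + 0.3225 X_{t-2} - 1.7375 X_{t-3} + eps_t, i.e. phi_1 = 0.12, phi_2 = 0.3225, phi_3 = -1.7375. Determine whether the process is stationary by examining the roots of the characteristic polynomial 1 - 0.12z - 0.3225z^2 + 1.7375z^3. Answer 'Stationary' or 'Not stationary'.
\text{Not stationary}

The AR(p) characteristic polynomial is P(z) = 1 - 0.12z - 0.3225z^2 + 1.7375z^3.
Stationarity requires all roots to lie outside the unit circle, i.e. |z| > 1 for every root.
Degree 3: look for a simple real root z0 first, then factor out (1 - z/z0) and solve the remaining quadratic.
Testing z0 = -0.8: P(-0.8) = 1 + (-0.12)(-0.8) + (-0.3225)(-0.8)^2 + (1.7375)(-0.8)^3
  = 1 + (0.096) + (-0.2064) + (-0.8896) = 0.  So z_0 = -0.8 is a root, |z_0| = 0.8.
Divide out the factor (1 + 1.25 z) = (1 - z/z0) (since 1/z0 = -1.25):
  P(z) = (1 + 1.25 z)(1 + (-1.37) z + (1.39) z^2)
  [check: z-coef -1.37 - (-1.25) = -0.12; z^2-coef 1.39 - (-1.25)(-1.37) = -0.3225; z^3-coef -(-1.25)(1.39) = 1.7375.]
Remaining roots from the quadratic factor 1 + (-1.37) z + (1.39) z^2:
  Set 1 + (-1.37) z + (1.39) z^2 = 0, i.e. a z^2 + b z + c = 0 with a = 1.39, b = -1.37, c = 1.
  Discriminant D = b^2 - 4ac = (-1.37)^2 - 4*(1.39)*1 = 1.8769 - (5.56) = -3.6831.
  D < 0, so the roots are the complex-conjugate pair z = (-b +/- i sqrt(-D)) / (2a) = 0.4928 +/- 0.6903i.
  For a conjugate pair |z|^2 = z * conj(z) = (product of roots) = c/a = 1/(1.39) = 0.719424, so |z| = sqrt(0.719424) = 0.8482 for both roots.
Moduli of all roots: 0.8000, 0.8482, 0.8482.
All moduli strictly greater than 1? No.
Verdict: Not stationary.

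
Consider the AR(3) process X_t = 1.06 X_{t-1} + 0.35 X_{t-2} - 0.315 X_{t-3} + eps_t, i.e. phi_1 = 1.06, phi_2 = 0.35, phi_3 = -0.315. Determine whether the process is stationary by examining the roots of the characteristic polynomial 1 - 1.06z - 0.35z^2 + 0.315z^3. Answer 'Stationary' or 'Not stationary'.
\text{Not stationary}

The AR(p) characteristic polynomial is P(z) = 1 - 1.06z - 0.35z^2 + 0.315z^3.
Stationarity requires all roots to lie outside the unit circle, i.e. |z| > 1 for every root.
Degree 3: look for a simple real root z0 first, then factor out (1 - z/z0) and solve the remaining quadratic.
Testing z0 = 2: P(2) = 1 + (-1.06)(2) + (-0.35)(2)^2 + (0.315)(2)^3
  = 1 + (-2.12) + (-1.4) + (2.52) = 0.  So z_0 = 2 is a root, |z_0| = 2.
Divide out the factor (1 - 0.5 z) = (1 - z/z0) (since 1/z0 = 0.5):
  P(z) = (1 - 0.5 z)(1 + (-0.56) z + (-0.63) z^2)
  [check: z-coef -0.56 - (0.5) = -1.06; z^2-coef -0.63 - (0.5)(-0.56) = -0.35; z^3-coef -(0.5)(-0.63) = 0.315.]
Remaining roots from the quadratic factor 1 + (-0.56) z + (-0.63) z^2:
  Set 1 + (-0.56) z + (-0.63) z^2 = 0, i.e. a z^2 + b z + c = 0 with a = -0.63, b = -0.56, c = 1.
  Discriminant D = b^2 - 4ac = (-0.56)^2 - 4*(-0.63)*1 = 0.3136 - (-2.52) = 2.8336.
  D >= 0, so the roots are real: z = (-b +/- sqrt(D)) / (2a) = (0.56 +/- 1.68333) / (-1.26).
    z_1 = (0.56 + 1.68333) / (-1.26) = -1.7804,   |z_1| = 1.7804.
    z_2 = (0.56 - 1.68333) / (-1.26) = 0.8915,   |z_2| = 0.8915.
Moduli of all roots: 2.0000, 1.7804, 0.8915.
All moduli strictly greater than 1? No.
Verdict: Not stationary.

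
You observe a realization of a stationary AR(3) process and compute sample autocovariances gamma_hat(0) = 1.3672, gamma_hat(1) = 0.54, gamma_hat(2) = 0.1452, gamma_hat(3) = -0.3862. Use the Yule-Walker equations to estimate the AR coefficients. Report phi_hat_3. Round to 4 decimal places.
\hat\phi_{3} = -0.3610

The Yule-Walker equations for an AR(p) process read, in matrix form,
  Gamma_p phi = r_p,   with   (Gamma_p)_{ij} = gamma(|i - j|),
                       (r_p)_i = gamma(i),   i,j = 1..p.
Substitute the sample gammas (Toeplitz matrix and right-hand side of size 3):
  Gamma_p = [[1.3672, 0.54, 0.1452], [0.54, 1.3672, 0.54], [0.1452, 0.54, 1.3672]]
  r_p     = [0.54, 0.1452, -0.3862]
Written out (R1..R3):
  (R1) 1.3672 phi_1 + 0.54 phi_2 + 0.1452 phi_3 = 0.54
  (R2) 0.54 phi_1 + 1.3672 phi_2 + 0.54 phi_3 = 0.1452
  (R3) 0.1452 phi_1 + 0.54 phi_2 + 1.3672 phi_3 = -0.3862
Gaussian elimination:
  R2 <- R2 - (0.54/1.3672) R1 = R2 - (0.394968) R1:  1.153917 phi_2 + 0.482651 phi_3 = -0.068083
  R3 <- R3 - (0.1452/1.3672) R1 = R3 - (0.106202) R1:  0.482651 phi_2 + 1.351779 phi_3 = -0.443549
  R3 <- R3 - (0.482651/1.153917) R2 = R3 - (0.418271) R2:  1.1499 phi_3 = -0.415072
Back-substitution:
  phi_hat_3 = -0.415072 / 1.1499 = -0.360964
  phi_hat_2 = (-0.068083 - (0.482651)(-0.360964)) / 1.153917 = 0.09198
  phi_hat_1 = (0.54 - (0.54)(0.09198) - (0.1452)(-0.360964)) / 1.3672 = 0.396974
So phi_hat = [0.3970, 0.0920, -0.3610].
Therefore phi_hat_3 = -0.3610.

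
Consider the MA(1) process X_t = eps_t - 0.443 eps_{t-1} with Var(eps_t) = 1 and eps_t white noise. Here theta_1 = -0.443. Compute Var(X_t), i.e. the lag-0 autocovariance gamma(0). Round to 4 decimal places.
\gamma(0) = 1.1962

For an MA(q) process X_t = eps_t + sum_i theta_i eps_{t-i} with
Var(eps_t) = sigma^2, the variance is
  gamma(0) = sigma^2 * (1 + sum_i theta_i^2).
  sum_i theta_i^2 = (-0.443)^2 = 0.196249.
  gamma(0) = 1 * (1 + 0.196249) = 1 * 1.196249 = 1.196249, which rounds to 1.1962.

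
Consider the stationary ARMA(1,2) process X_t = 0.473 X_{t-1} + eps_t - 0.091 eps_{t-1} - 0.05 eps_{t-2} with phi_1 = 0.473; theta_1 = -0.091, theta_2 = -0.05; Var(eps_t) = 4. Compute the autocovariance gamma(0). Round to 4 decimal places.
\gamma(0) = 4.6717

Multiply the model equation by X_{t-k} and take expectations. With theta_0 = psi_0 = 1 and psi_j the MA(infinity) weights, this gives
  gamma(k) - sum_i phi_i gamma(k-i) = c_k,
  c_k = sigma^2 * sum_{j=k..q} theta_j psi_{j-k}   (c_k = 0 for k > q),
using gamma(-m) = gamma(m).
psi-weights needed (psi_j = theta_j + sum_i phi_i psi_{j-i}):
  psi_1 = theta_1 + phi_1 = -0.091 + (0.473) = 0.382
  psi_2 = theta_2 + phi_1 psi_1 = -0.05 + (0.473)(0.382) = 0.130686
Right-hand sides:
  c_0 = sigma^2 (1 + theta_1 psi_1 + theta_2 psi_2) = 4 * (1 + (-0.091)(0.382) + (-0.05)(0.130686)) = 4 * 0.958704 = 3.834815
  c_1 = sigma^2 (theta_1 + theta_2 psi_1) = 4 * (-0.091 + (-0.05)(0.382)) = -0.4404
  c_2 = sigma^2 theta_2 = 4 * (-0.05) = -0.2
Equations for k = 0 and k = 1 (AR order 1):
  gamma(0) = phi_1 gamma(1) + c_0
  gamma(1) = phi_1 gamma(0) + c_1
Substituting the second into the first: gamma(0) (1 - phi_1^2) = c_0 + phi_1 c_1, so
  gamma(0) = (c_0 + phi_1 c_1) / (1 - phi_1^2) = (3.834815 + (0.473)(-0.4404)) / (1 - (0.473)^2) = 3.626506 / 0.776271 = 4.6717.
Therefore gamma(0) = 4.6717 (to 4 decimal places).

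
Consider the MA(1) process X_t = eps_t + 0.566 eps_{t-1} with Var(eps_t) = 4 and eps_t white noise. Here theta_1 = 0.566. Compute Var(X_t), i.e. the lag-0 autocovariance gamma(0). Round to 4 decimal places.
\gamma(0) = 5.2814

For an MA(q) process X_t = eps_t + sum_i theta_i eps_{t-i} with
Var(eps_t) = sigma^2, the variance is
  gamma(0) = sigma^2 * (1 + sum_i theta_i^2).
  sum_i theta_i^2 = (0.566)^2 = 0.320356.
  gamma(0) = 4 * (1 + 0.320356) = 4 * 1.320356 = 5.281424, which rounds to 5.2814.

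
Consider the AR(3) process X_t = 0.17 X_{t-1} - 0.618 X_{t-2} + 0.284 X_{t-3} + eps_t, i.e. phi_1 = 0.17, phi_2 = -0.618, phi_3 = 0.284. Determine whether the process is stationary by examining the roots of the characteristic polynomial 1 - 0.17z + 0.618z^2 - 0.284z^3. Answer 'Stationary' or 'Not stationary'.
\text{Stationary}

The AR(p) characteristic polynomial is P(z) = 1 - 0.17z + 0.618z^2 - 0.284z^3.
Stationarity requires all roots to lie outside the unit circle, i.e. |z| > 1 for every root.
Degree 3: look for a simple real root z0 first, then factor out (1 - z/z0) and solve the remaining quadratic.
Testing z0 = 2.5: P(2.5) = 1 + (-0.17)(2.5) + (0.618)(2.5)^2 + (-0.284)(2.5)^3
  = 1 + (-0.425) + (3.8625) + (-4.4375) = 0.  So z_0 = 2.5 is a root, |z_0| = 2.5.
Divide out the factor (1 - 0.4 z) = (1 - z/z0) (since 1/z0 = 0.4):
  P(z) = (1 - 0.4 z)(1 + (0.23) z + (0.71) z^2)
  [check: z-coef 0.23 - (0.4) = -0.17; z^2-coef 0.71 - (0.4)(0.23) = 0.618; z^3-coef -(0.4)(0.71) = -0.284.]
Remaining roots from the quadratic factor 1 + (0.23) z + (0.71) z^2:
  Set 1 + (0.23) z + (0.71) z^2 = 0, i.e. a z^2 + b z + c = 0 with a = 0.71, b = 0.23, c = 1.
  Discriminant D = b^2 - 4ac = (0.23)^2 - 4*(0.71)*1 = 0.0529 - (2.84) = -2.7871.
  D < 0, so the roots are the complex-conjugate pair z = (-b +/- i sqrt(-D)) / (2a) = -0.162 +/- 1.1757i.
  For a conjugate pair |z|^2 = z * conj(z) = (product of roots) = c/a = 1/(0.71) = 1.408451, so |z| = sqrt(1.408451) = 1.1868 for both roots.
Moduli of all roots: 2.5000, 1.1868, 1.1868.
All moduli strictly greater than 1? Yes.
Verdict: Stationary.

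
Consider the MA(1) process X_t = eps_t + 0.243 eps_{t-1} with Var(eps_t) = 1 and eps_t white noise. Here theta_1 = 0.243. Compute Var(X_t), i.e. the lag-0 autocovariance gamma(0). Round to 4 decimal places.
\gamma(0) = 1.0590

For an MA(q) process X_t = eps_t + sum_i theta_i eps_{t-i} with
Var(eps_t) = sigma^2, the variance is
  gamma(0) = sigma^2 * (1 + sum_i theta_i^2).
  sum_i theta_i^2 = (0.243)^2 = 0.059049.
  gamma(0) = 1 * (1 + 0.059049) = 1 * 1.059049 = 1.059049, which rounds to 1.0590.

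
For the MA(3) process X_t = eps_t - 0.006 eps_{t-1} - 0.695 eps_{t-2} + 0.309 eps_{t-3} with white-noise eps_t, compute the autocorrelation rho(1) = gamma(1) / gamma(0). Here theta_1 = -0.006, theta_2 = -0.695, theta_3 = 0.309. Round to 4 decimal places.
\rho(1) = -0.1372

For an MA(q) process with theta_0 = 1, the autocovariance is
  gamma(k) = sigma^2 * sum_{i=0..q-k} theta_i * theta_{i+k},
and rho(k) = gamma(k) / gamma(0). Sigma^2 cancels.
  numerator   = (1)*(-0.006) + (-0.006)*(-0.695) + (-0.695)*(0.309) = -0.216585.
  denominator = (1)^2 + (-0.006)^2 + (-0.695)^2 + (0.309)^2 = 1.578542.
  rho(1) = -0.216585 / 1.578542 = -0.1372.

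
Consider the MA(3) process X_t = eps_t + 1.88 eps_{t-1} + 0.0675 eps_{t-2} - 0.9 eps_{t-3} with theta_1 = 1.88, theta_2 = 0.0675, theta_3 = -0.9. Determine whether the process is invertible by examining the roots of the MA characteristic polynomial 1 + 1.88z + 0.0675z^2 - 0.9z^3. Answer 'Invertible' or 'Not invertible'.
\text{Not invertible}

The MA(q) characteristic polynomial is P(z) = 1 + 1.88z + 0.0675z^2 - 0.9z^3.
Invertibility requires all roots to lie outside the unit circle, i.e. |z| > 1 for every root.
Degree 3: look for a simple real root z0 first, then factor out (1 - z/z0) and solve the remaining quadratic.
Testing z0 = -0.8: P(-0.8) = 1 + (1.88)(-0.8) + (0.0675)(-0.8)^2 + (-0.9)(-0.8)^3
  = 1 + (-1.504) + (0.0432) + (0.4608) = 0.  So z_0 = -0.8 is a root, |z_0| = 0.8.
Divide out the factor (1 + 1.25 z) = (1 - z/z0) (since 1/z0 = -1.25):
  P(z) = (1 + 1.25 z)(1 + (0.63) z + (-0.72) z^2)
  [check: z-coef 0.63 - (-1.25) = 1.88; z^2-coef -0.72 - (-1.25)(0.63) = 0.0675; z^3-coef -(-1.25)(-0.72) = -0.9.]
Remaining roots from the quadratic factor 1 + (0.63) z + (-0.72) z^2:
  Set 1 + (0.63) z + (-0.72) z^2 = 0, i.e. a z^2 + b z + c = 0 with a = -0.72, b = 0.63, c = 1.
  Discriminant D = b^2 - 4ac = (0.63)^2 - 4*(-0.72)*1 = 0.3969 - (-2.88) = 3.2769.
  D >= 0, so the roots are real: z = (-b +/- sqrt(D)) / (2a) = (-0.63 +/- 1.810221) / (-1.44).
    z_1 = (-0.63 + 1.810221) / (-1.44) = -0.8196,   |z_1| = 0.8196.
    z_2 = (-0.63 - 1.810221) / (-1.44) = 1.6946,   |z_2| = 1.6946.
Moduli of all roots: 0.8000, 0.8196, 1.6946.
All moduli strictly greater than 1? No.
Verdict: Not invertible.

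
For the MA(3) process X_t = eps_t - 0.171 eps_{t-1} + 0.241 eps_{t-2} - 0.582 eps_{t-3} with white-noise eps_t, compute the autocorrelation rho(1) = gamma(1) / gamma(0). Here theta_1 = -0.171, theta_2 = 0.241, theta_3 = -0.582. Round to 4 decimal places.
\rho(1) = -0.2472

For an MA(q) process with theta_0 = 1, the autocovariance is
  gamma(k) = sigma^2 * sum_{i=0..q-k} theta_i * theta_{i+k},
and rho(k) = gamma(k) / gamma(0). Sigma^2 cancels.
  numerator   = (1)*(-0.171) + (-0.171)*(0.241) + (0.241)*(-0.582) = -0.352473.
  denominator = (1)^2 + (-0.171)^2 + (0.241)^2 + (-0.582)^2 = 1.426046.
  rho(1) = -0.352473 / 1.426046 = -0.2472.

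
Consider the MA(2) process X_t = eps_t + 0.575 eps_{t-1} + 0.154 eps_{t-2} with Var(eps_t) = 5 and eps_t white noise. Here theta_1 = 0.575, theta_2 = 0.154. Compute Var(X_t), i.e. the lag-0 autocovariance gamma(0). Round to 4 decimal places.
\gamma(0) = 6.7717

For an MA(q) process X_t = eps_t + sum_i theta_i eps_{t-i} with
Var(eps_t) = sigma^2, the variance is
  gamma(0) = sigma^2 * (1 + sum_i theta_i^2).
  sum_i theta_i^2 = (0.575)^2 + (0.154)^2 = 0.330625 + 0.023716 = 0.354341.
  gamma(0) = 5 * (1 + 0.354341) = 5 * 1.354341 = 6.771705, which rounds to 6.7717.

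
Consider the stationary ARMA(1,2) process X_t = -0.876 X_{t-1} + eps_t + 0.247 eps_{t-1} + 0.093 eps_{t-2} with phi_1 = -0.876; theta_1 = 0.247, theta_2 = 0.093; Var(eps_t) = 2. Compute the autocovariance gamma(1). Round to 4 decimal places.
\gamma(1) = -5.1918

Multiply the model equation by X_{t-k} and take expectations. With theta_0 = psi_0 = 1 and psi_j the MA(infinity) weights, this gives
  gamma(k) - sum_i phi_i gamma(k-i) = c_k,
  c_k = sigma^2 * sum_{j=k..q} theta_j psi_{j-k}   (c_k = 0 for k > q),
using gamma(-m) = gamma(m).
psi-weights needed (psi_j = theta_j + sum_i phi_i psi_{j-i}):
  psi_1 = theta_1 + phi_1 = 0.247 + (-0.876) = -0.629
  psi_2 = theta_2 + phi_1 psi_1 = 0.093 + (-0.876)(-0.629) = 0.644004
Right-hand sides:
  c_0 = sigma^2 (1 + theta_1 psi_1 + theta_2 psi_2) = 2 * (1 + (0.247)(-0.629) + (0.093)(0.644004)) = 2 * 0.904529 = 1.809059
  c_1 = sigma^2 (theta_1 + theta_2 psi_1) = 2 * (0.247 + (0.093)(-0.629)) = 0.377006
  c_2 = sigma^2 theta_2 = 2 * (0.093) = 0.186
Equations for k = 0 and k = 1 (AR order 1):
  gamma(0) = phi_1 gamma(1) + c_0
  gamma(1) = phi_1 gamma(0) + c_1
Substituting the second into the first: gamma(0) (1 - phi_1^2) = c_0 + phi_1 c_1, so
  gamma(0) = (c_0 + phi_1 c_1) / (1 - phi_1^2) = (1.809059 + (-0.876)(0.377006)) / (1 - (-0.876)^2) = 1.478801 / 0.232624 = 6.357046.
  gamma(1) = phi_1 gamma(0) + c_1 = (-0.876)(6.357046) + (0.377006) = -5.191766.
Therefore gamma(1) = -5.1918 (to 4 decimal places).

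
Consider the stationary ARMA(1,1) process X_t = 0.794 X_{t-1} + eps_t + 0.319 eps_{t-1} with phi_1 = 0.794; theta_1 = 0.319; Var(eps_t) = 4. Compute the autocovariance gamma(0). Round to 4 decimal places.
\gamma(0) = 17.4079

Multiply the model equation by X_{t-k} and take expectations. With theta_0 = psi_0 = 1 and psi_j the MA(infinity) weights, this gives
  gamma(k) - sum_i phi_i gamma(k-i) = c_k,
  c_k = sigma^2 * sum_{j=k..q} theta_j psi_{j-k}   (c_k = 0 for k > q),
using gamma(-m) = gamma(m).
psi-weights needed (psi_j = theta_j + sum_i phi_i psi_{j-i}):
  psi_1 = theta_1 + phi_1 = 0.319 + (0.794) = 1.113
Right-hand sides:
  c_0 = sigma^2 (1 + theta_1 psi_1) = 4 * (1 + (0.319)(1.113)) = 4 * 1.355047 = 5.420188
  c_1 = sigma^2 theta_1 = 4 * (0.319) = 1.276
  c_2 = 0
Equations for k = 0 and k = 1 (AR order 1):
  gamma(0) = phi_1 gamma(1) + c_0
  gamma(1) = phi_1 gamma(0) + c_1
Substituting the second into the first: gamma(0) (1 - phi_1^2) = c_0 + phi_1 c_1, so
  gamma(0) = (c_0 + phi_1 c_1) / (1 - phi_1^2) = (5.420188 + (0.794)(1.276)) / (1 - (0.794)^2) = 6.433332 / 0.369564 = 17.407897.
Therefore gamma(0) = 17.4079 (to 4 decimal places).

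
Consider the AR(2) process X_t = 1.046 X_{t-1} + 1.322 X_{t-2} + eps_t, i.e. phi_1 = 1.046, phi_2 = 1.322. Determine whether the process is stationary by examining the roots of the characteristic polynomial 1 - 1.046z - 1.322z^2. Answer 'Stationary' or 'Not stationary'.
\text{Not stationary}

The AR(p) characteristic polynomial is P(z) = 1 - 1.046z - 1.322z^2.
Stationarity requires all roots to lie outside the unit circle, i.e. |z| > 1 for every root.
Set 1 + (-1.046) z + (-1.322) z^2 = 0, i.e. a z^2 + b z + c = 0 with a = -1.322, b = -1.046, c = 1.
Discriminant D = b^2 - 4ac = (-1.046)^2 - 4*(-1.322)*1 = 1.094116 - (-5.288) = 6.382116.
D >= 0, so the roots are real: z = (-b +/- sqrt(D)) / (2a) = (1.046 +/- 2.526285) / (-2.644).
  z_1 = (1.046 + 2.526285) / (-2.644) = -1.3511,   |z_1| = 1.3511.
  z_2 = (1.046 - 2.526285) / (-2.644) = 0.5599,   |z_2| = 0.5599.
Moduli of all roots: 1.3511, 0.5599.
All moduli strictly greater than 1? No.
Verdict: Not stationary.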